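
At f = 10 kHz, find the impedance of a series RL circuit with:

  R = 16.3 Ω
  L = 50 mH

Step 1 — Angular frequency: ω = 2π·f = 2π·1e+04 = 6.283e+04 rad/s.
Step 2 — Component impedances:
  R: Z = R = 16.3 Ω
  L: Z = jωL = j·6.283e+04·0.05 = 0 + j3142 Ω
Step 3 — Series combination: Z_total = R + L = 16.3 + j3142 Ω = 3142∠89.7° Ω.

Z = 16.3 + j3142 Ω = 3142∠89.7° Ω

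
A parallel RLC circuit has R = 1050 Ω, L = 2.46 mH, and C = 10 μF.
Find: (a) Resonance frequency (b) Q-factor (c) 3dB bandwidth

Step 1 — Resonance: ω₀ = 1/√(LC) = 1/√(0.00246·1e-05) = 6376 rad/s.
Step 2 — f₀ = ω₀/(2π) = 1015 Hz.
Step 3 — Parallel Q: Q = R/(ω₀L) = 1050/(6376·0.00246) = 66.95.
Step 4 — Bandwidth: Δω = ω₀/Q = 95.24 rad/s; BW = Δω/(2π) = 15.16 Hz.

(a) f₀ = 1015 Hz  (b) Q = 66.95  (c) BW = 15.16 Hz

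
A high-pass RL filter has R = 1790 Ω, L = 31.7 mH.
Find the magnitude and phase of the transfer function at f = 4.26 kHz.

Step 1 — Angular frequency: ω = 2π·4260 = 2.677e+04 rad/s.
Step 2 — Transfer function: H(jω) = jωL/(R + jωL).
Step 3 — Numerator jωL = j·848.5; denominator R + jωL = 1790 + j848.5.
Step 4 — H = 0.1835 + j0.3871.
Step 5 — Magnitude: |H| = 0.4283 (-7.4 dB); phase: φ = 64.6°.

|H| = 0.4283 (-7.4 dB), φ = 64.6°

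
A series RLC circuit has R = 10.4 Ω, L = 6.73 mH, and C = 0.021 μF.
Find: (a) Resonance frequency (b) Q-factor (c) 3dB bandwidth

Step 1 — Resonance: ω₀ = 1/√(LC) = 1/√(0.00673·2.1e-08) = 8.412e+04 rad/s.
Step 2 — f₀ = ω₀/(2π) = 1.339e+04 Hz.
Step 3 — Series Q: Q = ω₀L/R = 8.412e+04·0.00673/10.4 = 54.43.
Step 4 — Bandwidth: Δω = ω₀/Q = 1545 rad/s; BW = Δω/(2π) = 245.9 Hz.

(a) f₀ = 1.339e+04 Hz  (b) Q = 54.43  (c) BW = 245.9 Hz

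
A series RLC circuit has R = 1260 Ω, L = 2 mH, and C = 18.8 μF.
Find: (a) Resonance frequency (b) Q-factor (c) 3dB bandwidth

Step 1 — Resonance condition Im(Z)=0 gives ω₀ = 1/√(LC).
Step 2 — ω₀ = 1/√(0.002·1.88e-05) = 5157 rad/s.
Step 3 — f₀ = ω₀/(2π) = 820.8 Hz.
Step 4 — Series Q: Q = ω₀L/R = 5157·0.002/1260 = 0.008186.
Step 5 — 3dB bandwidth: Δω = ω₀/Q = 6.3e+05 rad/s; BW = Δω/(2π) = 1.003e+05 Hz.

(a) f₀ = 820.8 Hz  (b) Q = 0.008186  (c) BW = 1.003e+05 Hz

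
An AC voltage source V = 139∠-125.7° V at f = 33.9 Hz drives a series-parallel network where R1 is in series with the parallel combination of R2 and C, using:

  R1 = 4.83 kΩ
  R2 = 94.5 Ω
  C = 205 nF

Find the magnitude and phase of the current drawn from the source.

Step 1 — Angular frequency: ω = 2π·f = 2π·33.9 = 213 rad/s.
Step 2 — Component impedances:
  R1: Z = R = 4830 Ω
  R2: Z = R = 94.5 Ω
  C: Z = 1/(jωC) = -j/(ω·C) = 0 - j2.29e+04 Ω
Step 3 — Parallel branch: R2 || C = 1/(1/R2 + 1/C) = 94.5 - j0.3899 Ω.
Step 4 — Series with R1: Z_total = R1 + (R2 || C) = 4924 - j0.3899 Ω = 4924∠-0.0° Ω.
Step 5 — Source phasor: V = 139∠-125.7° V = -81.11 - j112.9 V.
Step 6 — Ohm's law: I = V / Z_total = (-81.11 - j112.9) / (4924 - j0.3899) = -0.01647 - j0.02292 A.
Step 7 — Convert to polar: |I| = 0.02823 A, ∠I = -125.7°.

I = 0.02823∠-125.7° A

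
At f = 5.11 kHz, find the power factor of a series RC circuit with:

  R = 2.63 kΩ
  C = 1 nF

Step 1 — Angular frequency: ω = 2π·f = 2π·5110 = 3.211e+04 rad/s.
Step 2 — Component impedances:
  R: Z = R = 2630 Ω
  C: Z = 1/(jωC) = -j/(ω·C) = 0 - j3.115e+04 Ω
Step 3 — Series combination: Z_total = R + C = 2630 - j3.115e+04 Ω = 3.126e+04∠-85.2° Ω.
Step 4 — Power factor: PF = cos(φ) = Re(Z)/|Z| = 2630/31257 = 0.08414.
Step 5 — Type: Im(Z) = -3.115e+04 ⇒ leading (phase φ = -85.2°).

PF = 0.08414 (leading, φ = -85.2°)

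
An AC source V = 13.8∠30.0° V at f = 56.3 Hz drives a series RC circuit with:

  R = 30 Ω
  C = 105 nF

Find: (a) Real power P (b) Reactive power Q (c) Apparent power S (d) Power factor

Step 1 — Angular frequency: ω = 2π·f = 2π·56.3 = 353.7 rad/s.
Step 2 — Component impedances:
  R: Z = R = 30 Ω
  C: Z = 1/(jωC) = -j/(ω·C) = 0 - j2.692e+04 Ω
Step 3 — Series combination: Z_total = R + C = 30 - j2.692e+04 Ω = 2.692e+04∠-89.9° Ω.
Step 4 — Source phasor: V = 13.8∠30.0° V = 11.95 + j6.9 V.
Step 5 — Current: I = V / Z = -0.0002558 + j0.0004442 A = 0.0005126∠119.9° A.
Step 6 — Complex power: S = V·I* = 7.882e-06 - j0.007074 VA.
Step 7 — Real power: P = Re(S) = 7.882e-06 W.
Step 8 — Reactive power: Q = Im(S) = -0.007074 VAR.
Step 9 — Apparent power: |S| = 0.007074 VA.
Step 10 — Power factor: PF = P/|S| = 0.001114 (leading).

(a) P = 7.882e-06 W  (b) Q = -0.007074 VAR  (c) S = 0.007074 VA  (d) PF = 0.001114 (leading)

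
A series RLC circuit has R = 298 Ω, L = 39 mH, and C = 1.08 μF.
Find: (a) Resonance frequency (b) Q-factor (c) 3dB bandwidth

Step 1 — Resonance: ω₀ = 1/√(LC) = 1/√(0.039·1.08e-06) = 4873 rad/s.
Step 2 — f₀ = ω₀/(2π) = 775.5 Hz.
Step 3 — Series Q: Q = ω₀L/R = 4873·0.039/298 = 0.6377.
Step 4 — Bandwidth: Δω = ω₀/Q = 7641 rad/s; BW = Δω/(2π) = 1216 Hz.

(a) f₀ = 775.5 Hz  (b) Q = 0.6377  (c) BW = 1216 Hz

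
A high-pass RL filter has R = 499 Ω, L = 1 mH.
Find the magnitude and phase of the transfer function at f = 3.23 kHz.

Step 1 — Angular frequency: ω = 2π·3230 = 2.029e+04 rad/s.
Step 2 — Transfer function: H(jω) = jωL/(R + jωL).
Step 3 — Numerator jωL = j·20.29; denominator R + jωL = 499 + j20.29.
Step 4 — H = 0.001651 + j0.0406.
Step 5 — Magnitude: |H| = 0.04064 (-27.8 dB); phase: φ = 87.7°.

|H| = 0.04064 (-27.8 dB), φ = 87.7°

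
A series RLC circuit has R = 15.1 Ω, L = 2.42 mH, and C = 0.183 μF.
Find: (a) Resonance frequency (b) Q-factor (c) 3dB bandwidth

Step 1 — Resonance: ω₀ = 1/√(LC) = 1/√(0.00242·1.83e-07) = 4.752e+04 rad/s.
Step 2 — f₀ = ω₀/(2π) = 7563 Hz.
Step 3 — Series Q: Q = ω₀L/R = 4.752e+04·0.00242/15.1 = 7.616.
Step 4 — Bandwidth: Δω = ω₀/Q = 6240 rad/s; BW = Δω/(2π) = 993.1 Hz.

(a) f₀ = 7563 Hz  (b) Q = 7.616  (c) BW = 993.1 Hz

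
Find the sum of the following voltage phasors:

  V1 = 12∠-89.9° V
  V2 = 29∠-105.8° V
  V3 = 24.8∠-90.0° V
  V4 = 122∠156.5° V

Step 1 — Convert each phasor to rectangular form:
  V1 = 12·(cos(-89.9°) + j·sin(-89.9°)) = 0.02094 - j12 V
  V2 = 29·(cos(-105.8°) + j·sin(-105.8°)) = -7.896 - j27.9 V
  V3 = 24.8·(cos(-90.0°) + j·sin(-90.0°)) = 0 - j24.8 V
  V4 = 122·(cos(156.5°) + j·sin(156.5°)) = -111.9 + j48.65 V
Step 2 — Sum components: V_total = -119.8 - j16.06 V.
Step 3 — Convert to polar: |V_total| = 120.8 V, ∠V_total = -172.4°.

V_total = 120.8∠-172.4° V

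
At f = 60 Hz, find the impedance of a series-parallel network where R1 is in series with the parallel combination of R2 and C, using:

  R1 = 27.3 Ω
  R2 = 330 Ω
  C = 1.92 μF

Step 1 — Angular frequency: ω = 2π·f = 2π·60 = 377 rad/s.
Step 2 — Component impedances:
  R1: Z = R = 27.3 Ω
  R2: Z = R = 330 Ω
  C: Z = 1/(jωC) = -j/(ω·C) = 0 - j1382 Ω
Step 3 — Parallel branch: R2 || C = 1/(1/R2 + 1/C) = 312.2 - j74.57 Ω.
Step 4 — Series with R1: Z_total = R1 + (R2 || C) = 339.5 - j74.57 Ω = 347.6∠-12.4° Ω.

Z = 339.5 - j74.57 Ω = 347.6∠-12.4° Ω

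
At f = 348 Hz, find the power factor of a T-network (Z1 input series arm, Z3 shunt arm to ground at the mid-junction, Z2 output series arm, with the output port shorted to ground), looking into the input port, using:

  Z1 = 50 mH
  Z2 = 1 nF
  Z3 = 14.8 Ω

Step 1 — Angular frequency: ω = 2π·f = 2π·348 = 2187 rad/s.
Step 2 — Component impedances:
  Z1: Z = jωL = j·2187·0.05 = 0 + j109.3 Ω
  Z2: Z = 1/(jωC) = -j/(ω·C) = 0 - j4.573e+05 Ω
  Z3: Z = R = 14.8 Ω
Step 3 — With the output port shorted to ground, the output series arm Z2 runs from the junction to ground; the shunt arm Z3 also runs from the junction to ground. They appear in parallel: Z3 || Z2 = 14.8 - j0.0004789 Ω.
Step 4 — Series with input arm Z1: Z_in = Z1 + (Z3 || Z2) = 14.8 + j109.3 Ω = 110.3∠82.3° Ω.
Step 5 — Power factor: PF = cos(φ) = Re(Z)/|Z| = 14.8/110.3 = 0.1342.
Step 6 — Type: Im(Z) = 109.3 ⇒ lagging (phase φ = 82.3°).

PF = 0.1342 (lagging, φ = 82.3°)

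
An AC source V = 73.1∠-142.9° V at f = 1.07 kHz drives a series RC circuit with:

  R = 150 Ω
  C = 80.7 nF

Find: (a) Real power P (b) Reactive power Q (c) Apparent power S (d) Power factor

Step 1 — Angular frequency: ω = 2π·f = 2π·1070 = 6723 rad/s.
Step 2 — Component impedances:
  R: Z = R = 150 Ω
  C: Z = 1/(jωC) = -j/(ω·C) = 0 - j1843 Ω
Step 3 — Series combination: Z_total = R + C = 150 - j1843 Ω = 1849∠-85.3° Ω.
Step 4 — Source phasor: V = 73.1∠-142.9° V = -58.3 - j44.09 V.
Step 5 — Current: I = V / Z = 0.02121 - j0.03336 A = 0.03953∠-57.6° A.
Step 6 — Complex power: S = V·I* = 0.2344 - j2.88 VA.
Step 7 — Real power: P = Re(S) = 0.2344 W.
Step 8 — Reactive power: Q = Im(S) = -2.88 VAR.
Step 9 — Apparent power: |S| = 2.89 VA.
Step 10 — Power factor: PF = P/|S| = 0.08111 (leading).

(a) P = 0.2344 W  (b) Q = -2.88 VAR  (c) S = 2.89 VA  (d) PF = 0.08111 (leading)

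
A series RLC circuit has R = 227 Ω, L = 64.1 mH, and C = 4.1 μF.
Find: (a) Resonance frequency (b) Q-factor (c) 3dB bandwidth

Step 1 — Resonance condition Im(Z)=0 gives ω₀ = 1/√(LC).
Step 2 — ω₀ = 1/√(0.0641·4.1e-06) = 1951 rad/s.
Step 3 — f₀ = ω₀/(2π) = 310.5 Hz.
Step 4 — Series Q: Q = ω₀L/R = 1951·0.0641/227 = 0.5508.
Step 5 — 3dB bandwidth: Δω = ω₀/Q = 3541 rad/s; BW = Δω/(2π) = 563.6 Hz.

(a) f₀ = 310.5 Hz  (b) Q = 0.5508  (c) BW = 563.6 Hz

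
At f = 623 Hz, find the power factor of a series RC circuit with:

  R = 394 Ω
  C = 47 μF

Step 1 — Angular frequency: ω = 2π·f = 2π·623 = 3914 rad/s.
Step 2 — Component impedances:
  R: Z = R = 394 Ω
  C: Z = 1/(jωC) = -j/(ω·C) = 0 - j5.435 Ω
Step 3 — Series combination: Z_total = R + C = 394 - j5.435 Ω = 394∠-0.8° Ω.
Step 4 — Power factor: PF = cos(φ) = Re(Z)/|Z| = 394/394.04 = 0.9999.
Step 5 — Type: Im(Z) = -5.435 ⇒ leading (phase φ = -0.8°).

PF = 0.9999 (leading, φ = -0.8°)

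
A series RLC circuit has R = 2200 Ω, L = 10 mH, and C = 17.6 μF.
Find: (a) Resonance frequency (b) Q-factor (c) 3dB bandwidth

Step 1 — Resonance: ω₀ = 1/√(LC) = 1/√(0.01·1.76e-05) = 2384 rad/s.
Step 2 — f₀ = ω₀/(2π) = 379.4 Hz.
Step 3 — Series Q: Q = ω₀L/R = 2384·0.01/2200 = 0.01083.
Step 4 — Bandwidth: Δω = ω₀/Q = 2.2e+05 rad/s; BW = Δω/(2π) = 3.501e+04 Hz.

(a) f₀ = 379.4 Hz  (b) Q = 0.01083  (c) BW = 3.501e+04 Hz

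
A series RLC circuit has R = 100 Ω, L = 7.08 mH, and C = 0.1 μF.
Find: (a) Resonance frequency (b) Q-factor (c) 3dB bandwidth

Step 1 — Resonance: ω₀ = 1/√(LC) = 1/√(0.00708·1e-07) = 3.758e+04 rad/s.
Step 2 — f₀ = ω₀/(2π) = 5981 Hz.
Step 3 — Series Q: Q = ω₀L/R = 3.758e+04·0.00708/100 = 2.661.
Step 4 — Bandwidth: Δω = ω₀/Q = 1.412e+04 rad/s; BW = Δω/(2π) = 2248 Hz.

(a) f₀ = 5981 Hz  (b) Q = 2.661  (c) BW = 2248 Hz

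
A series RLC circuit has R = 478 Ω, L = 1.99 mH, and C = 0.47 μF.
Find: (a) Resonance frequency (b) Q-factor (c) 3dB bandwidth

Step 1 — Resonance: ω₀ = 1/√(LC) = 1/√(0.00199·4.7e-07) = 3.27e+04 rad/s.
Step 2 — f₀ = ω₀/(2π) = 5204 Hz.
Step 3 — Series Q: Q = ω₀L/R = 3.27e+04·0.00199/478 = 0.1361.
Step 4 — Bandwidth: Δω = ω₀/Q = 2.402e+05 rad/s; BW = Δω/(2π) = 3.823e+04 Hz.

(a) f₀ = 5204 Hz  (b) Q = 0.1361  (c) BW = 3.823e+04 Hz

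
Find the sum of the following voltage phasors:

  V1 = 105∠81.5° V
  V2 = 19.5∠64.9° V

Step 1 — Convert each phasor to rectangular form:
  V1 = 105·(cos(81.5°) + j·sin(81.5°)) = 15.52 + j103.8 V
  V2 = 19.5·(cos(64.9°) + j·sin(64.9°)) = 8.272 + j17.66 V
Step 2 — Sum components: V_total = 23.79 + j121.5 V.
Step 3 — Convert to polar: |V_total| = 123.8 V, ∠V_total = 78.9°.

V_total = 123.8∠78.9° V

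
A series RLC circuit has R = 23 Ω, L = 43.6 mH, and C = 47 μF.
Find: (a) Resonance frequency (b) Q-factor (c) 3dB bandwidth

Step 1 — Resonance condition Im(Z)=0 gives ω₀ = 1/√(LC).
Step 2 — ω₀ = 1/√(0.0436·4.7e-05) = 698.6 rad/s.
Step 3 — f₀ = ω₀/(2π) = 111.2 Hz.
Step 4 — Series Q: Q = ω₀L/R = 698.6·0.0436/23 = 1.324.
Step 5 — 3dB bandwidth: Δω = ω₀/Q = 527.5 rad/s; BW = Δω/(2π) = 83.96 Hz.

(a) f₀ = 111.2 Hz  (b) Q = 1.324  (c) BW = 83.96 Hz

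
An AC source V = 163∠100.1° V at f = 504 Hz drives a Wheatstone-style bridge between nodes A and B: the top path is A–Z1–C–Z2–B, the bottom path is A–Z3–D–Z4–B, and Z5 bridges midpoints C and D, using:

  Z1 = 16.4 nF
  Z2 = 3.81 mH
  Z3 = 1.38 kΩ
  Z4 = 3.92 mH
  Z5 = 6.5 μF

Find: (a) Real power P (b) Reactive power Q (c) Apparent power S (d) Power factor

Step 1 — Angular frequency: ω = 2π·f = 2π·504 = 3167 rad/s.
Step 2 — Component impedances:
  Z1: Z = 1/(jωC) = -j/(ω·C) = 0 - j1.926e+04 Ω
  Z2: Z = jωL = j·3167·0.00381 = 0 + j12.07 Ω
  Z3: Z = R = 1380 Ω
  Z4: Z = jωL = j·3167·0.00392 = 0 + j12.41 Ω
  Z5: Z = 1/(jωC) = -j/(ω·C) = 0 - j48.58 Ω
Step 3 — Bridge requires nodal analysis (the Z5 bridge couples midpoints C and D, so the two paths cannot be reduced to a simple series/parallel combination). Setting node B to ground and injecting 1 A at node A, the 3-node admittance system at A, C, D solves to V_A = Z_AB = 1376 - j80.07 Ω = 1379∠-3.3° Ω.
Step 4 — Source phasor: V = 163∠100.1° V = -28.58 + j160.5 V.
Step 5 — Current: I = V / Z = -0.02745 + j0.115 A = 0.1182∠103.4° A.
Step 6 — Complex power: S = V·I* = 19.24 - j1.119 VA.
Step 7 — Real power: P = Re(S) = 19.24 W.
Step 8 — Reactive power: Q = Im(S) = -1.119 VAR.
Step 9 — Apparent power: |S| = 19.27 VA.
Step 10 — Power factor: PF = P/|S| = 0.9983 (leading).

(a) P = 19.24 W  (b) Q = -1.119 VAR  (c) S = 19.27 VA  (d) PF = 0.9983 (leading)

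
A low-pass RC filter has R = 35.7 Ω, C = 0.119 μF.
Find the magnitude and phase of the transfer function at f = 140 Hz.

Step 1 — Angular frequency: ω = 2π·140 = 879.6 rad/s.
Step 2 — Transfer function: H(jω) = 1/(1 + jωRC).
Step 3 — Denominator: 1 + jωRC = 1 + j·879.6·35.7·1.19e-07 = 1 + j0.003737.
Step 4 — H = 1 - j0.003737.
Step 5 — Magnitude: |H| = 1 (-0.0 dB); phase: φ = -0.2°.

|H| = 1 (-0.0 dB), φ = -0.2°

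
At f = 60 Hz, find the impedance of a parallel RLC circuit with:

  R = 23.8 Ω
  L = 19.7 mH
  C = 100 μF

Step 1 — Angular frequency: ω = 2π·f = 2π·60 = 377 rad/s.
Step 2 — Component impedances:
  R: Z = R = 23.8 Ω
  L: Z = jωL = j·377·0.0197 = 0 + j7.427 Ω
  C: Z = 1/(jωC) = -j/(ω·C) = 0 - j26.53 Ω
Step 3 — Parallel combination: 1/Z_total = 1/R + 1/L + 1/C; Z_total = 3.763 + j8.684 Ω = 9.464∠66.6° Ω.

Z = 3.763 + j8.684 Ω = 9.464∠66.6° Ω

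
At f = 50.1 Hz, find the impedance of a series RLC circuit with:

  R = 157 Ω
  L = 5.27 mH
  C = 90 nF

Step 1 — Angular frequency: ω = 2π·f = 2π·50.1 = 314.8 rad/s.
Step 2 — Component impedances:
  R: Z = R = 157 Ω
  L: Z = jωL = j·314.8·0.00527 = 0 + j1.659 Ω
  C: Z = 1/(jωC) = -j/(ω·C) = 0 - j3.53e+04 Ω
Step 3 — Series combination: Z_total = R + L + C = 157 - j3.53e+04 Ω = 3.53e+04∠-89.7° Ω.

Z = 157 - j3.53e+04 Ω = 3.53e+04∠-89.7° Ω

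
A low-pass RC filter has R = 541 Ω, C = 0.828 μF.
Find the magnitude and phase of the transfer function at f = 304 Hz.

Step 1 — Angular frequency: ω = 2π·304 = 1910 rad/s.
Step 2 — Transfer function: H(jω) = 1/(1 + jωRC).
Step 3 — Denominator: 1 + jωRC = 1 + j·1910·541·8.28e-07 = 1 + j0.8556.
Step 4 — H = 0.5773 - j0.494.
Step 5 — Magnitude: |H| = 0.7598 (-2.4 dB); phase: φ = -40.6°.

|H| = 0.7598 (-2.4 dB), φ = -40.6°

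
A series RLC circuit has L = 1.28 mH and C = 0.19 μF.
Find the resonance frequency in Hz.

Step 1 — Resonance condition Im(Z)=0 gives ω₀ = 1/√(LC).
Step 2 — ω₀ = 1/√(0.00128·1.9e-07) = 6.412e+04 rad/s.
Step 3 — f₀ = ω₀/(2π) = 1.021e+04 Hz.

f₀ = 1.021e+04 Hz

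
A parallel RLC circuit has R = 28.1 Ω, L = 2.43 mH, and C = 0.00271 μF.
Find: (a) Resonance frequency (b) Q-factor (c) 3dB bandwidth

Step 1 — Resonance: ω₀ = 1/√(LC) = 1/√(0.00243·2.71e-09) = 3.897e+05 rad/s.
Step 2 — f₀ = ω₀/(2π) = 6.202e+04 Hz.
Step 3 — Parallel Q: Q = R/(ω₀L) = 28.1/(3.897e+05·0.00243) = 0.02967.
Step 4 — Bandwidth: Δω = ω₀/Q = 1.313e+07 rad/s; BW = Δω/(2π) = 2.09e+06 Hz.

(a) f₀ = 6.202e+04 Hz  (b) Q = 0.02967  (c) BW = 2.09e+06 Hz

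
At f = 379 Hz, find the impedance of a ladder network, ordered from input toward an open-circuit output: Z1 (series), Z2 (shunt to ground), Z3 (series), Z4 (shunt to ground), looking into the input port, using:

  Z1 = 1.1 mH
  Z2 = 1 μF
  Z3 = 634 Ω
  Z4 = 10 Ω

Step 1 — Angular frequency: ω = 2π·f = 2π·379 = 2381 rad/s.
Step 2 — Component impedances:
  Z1: Z = jωL = j·2381·0.0011 = 0 + j2.619 Ω
  Z2: Z = 1/(jωC) = -j/(ω·C) = 0 - j419.9 Ω
  Z3: Z = R = 634 Ω
  Z4: Z = R = 10 Ω
Step 3 — Ladder network (open output): work backward from the far end, alternating series and parallel combinations. Z_in = 192.1 - j292 Ω = 349.6∠-56.7° Ω.

Z = 192.1 - j292 Ω = 349.6∠-56.7° Ω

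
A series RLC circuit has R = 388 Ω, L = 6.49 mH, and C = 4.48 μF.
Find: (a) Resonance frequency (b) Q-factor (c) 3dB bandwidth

Step 1 — Resonance condition Im(Z)=0 gives ω₀ = 1/√(LC).
Step 2 — ω₀ = 1/√(0.00649·4.48e-06) = 5865 rad/s.
Step 3 — f₀ = ω₀/(2π) = 933.4 Hz.
Step 4 — Series Q: Q = ω₀L/R = 5865·0.00649/388 = 0.0981.
Step 5 — 3dB bandwidth: Δω = ω₀/Q = 5.978e+04 rad/s; BW = Δω/(2π) = 9515 Hz.

(a) f₀ = 933.4 Hz  (b) Q = 0.0981  (c) BW = 9515 Hz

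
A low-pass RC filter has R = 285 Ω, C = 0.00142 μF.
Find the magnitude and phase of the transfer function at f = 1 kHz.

Step 1 — Angular frequency: ω = 2π·1000 = 6283 rad/s.
Step 2 — Transfer function: H(jω) = 1/(1 + jωRC).
Step 3 — Denominator: 1 + jωRC = 1 + j·6283·285·1.42e-09 = 1 + j0.002543.
Step 4 — H = 1 - j0.002543.
Step 5 — Magnitude: |H| = 1 (-0.0 dB); phase: φ = -0.1°.

|H| = 1 (-0.0 dB), φ = -0.1°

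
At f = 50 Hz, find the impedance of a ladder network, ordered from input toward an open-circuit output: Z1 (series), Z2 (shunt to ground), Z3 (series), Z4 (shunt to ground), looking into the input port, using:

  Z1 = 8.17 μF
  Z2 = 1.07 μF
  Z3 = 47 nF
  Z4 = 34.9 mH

Step 1 — Angular frequency: ω = 2π·f = 2π·50 = 314.2 rad/s.
Step 2 — Component impedances:
  Z1: Z = 1/(jωC) = -j/(ω·C) = 0 - j389.6 Ω
  Z2: Z = 1/(jωC) = -j/(ω·C) = 0 - j2975 Ω
  Z3: Z = 1/(jωC) = -j/(ω·C) = 0 - j6.773e+04 Ω
  Z4: Z = jωL = j·314.2·0.0349 = 0 + j10.96 Ω
Step 3 — Ladder network (open output): work backward from the far end, alternating series and parallel combinations. Z_in = 0 - j3239 Ω = 3239∠-90.0° Ω.

Z = 0 - j3239 Ω = 3239∠-90.0° Ω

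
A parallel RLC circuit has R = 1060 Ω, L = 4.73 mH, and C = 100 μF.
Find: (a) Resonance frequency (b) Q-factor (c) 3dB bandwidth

Step 1 — Resonance: ω₀ = 1/√(LC) = 1/√(0.00473·0.0001) = 1454 rad/s.
Step 2 — f₀ = ω₀/(2π) = 231.4 Hz.
Step 3 — Parallel Q: Q = R/(ω₀L) = 1060/(1454·0.00473) = 154.1.
Step 4 — Bandwidth: Δω = ω₀/Q = 9.434 rad/s; BW = Δω/(2π) = 1.501 Hz.

(a) f₀ = 231.4 Hz  (b) Q = 154.1  (c) BW = 1.501 Hz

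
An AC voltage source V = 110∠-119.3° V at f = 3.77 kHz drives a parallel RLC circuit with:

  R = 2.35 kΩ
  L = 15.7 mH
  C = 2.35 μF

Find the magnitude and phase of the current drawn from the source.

Step 1 — Angular frequency: ω = 2π·f = 2π·3770 = 2.369e+04 rad/s.
Step 2 — Component impedances:
  R: Z = R = 2350 Ω
  L: Z = jωL = j·2.369e+04·0.0157 = 0 + j371.9 Ω
  C: Z = 1/(jωC) = -j/(ω·C) = 0 - j17.96 Ω
Step 3 — Parallel combination: 1/Z_total = 1/R + 1/L + 1/C; Z_total = 0.1516 - j18.87 Ω = 18.88∠-89.5° Ω.
Step 4 — Source phasor: V = 110∠-119.3° V = -53.83 - j95.93 V.
Step 5 — Ohm's law: I = V / Z_total = (-53.83 - j95.93) / (0.1516 - j18.87) = 5.059 - j2.893 A.
Step 6 — Convert to polar: |I| = 5.828 A, ∠I = -29.8°.

I = 5.828∠-29.8° A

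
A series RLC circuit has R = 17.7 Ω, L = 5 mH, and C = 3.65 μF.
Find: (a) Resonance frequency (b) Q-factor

Step 1 — Resonance condition Im(Z)=0 gives ω₀ = 1/√(LC).
Step 2 — ω₀ = 1/√(0.005·3.65e-06) = 7402 rad/s.
Step 3 — f₀ = ω₀/(2π) = 1178 Hz.
Step 4 — Series Q: Q = ω₀L/R = 7402·0.005/17.7 = 2.091.

(a) f₀ = 1178 Hz  (b) Q = 2.091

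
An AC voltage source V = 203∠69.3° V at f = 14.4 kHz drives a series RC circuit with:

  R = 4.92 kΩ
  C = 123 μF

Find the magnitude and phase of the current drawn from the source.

Step 1 — Angular frequency: ω = 2π·f = 2π·1.44e+04 = 9.048e+04 rad/s.
Step 2 — Component impedances:
  R: Z = R = 4920 Ω
  C: Z = 1/(jωC) = -j/(ω·C) = 0 - j0.08986 Ω
Step 3 — Series combination: Z_total = R + C = 4920 - j0.08986 Ω = 4920∠-0.0° Ω.
Step 4 — Source phasor: V = 203∠69.3° V = 71.76 + j189.9 V.
Step 5 — Ohm's law: I = V / Z_total = (71.76 + j189.9) / (4920 - j0.08986) = 0.01458 + j0.0386 A.
Step 6 — Convert to polar: |I| = 0.04126 A, ∠I = 69.3°.

I = 0.04126∠69.3° A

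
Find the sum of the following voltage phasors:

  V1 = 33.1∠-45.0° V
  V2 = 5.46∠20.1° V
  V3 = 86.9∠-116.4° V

Step 1 — Convert each phasor to rectangular form:
  V1 = 33.1·(cos(-45.0°) + j·sin(-45.0°)) = 23.41 - j23.41 V
  V2 = 5.46·(cos(20.1°) + j·sin(20.1°)) = 5.127 + j1.876 V
  V3 = 86.9·(cos(-116.4°) + j·sin(-116.4°)) = -38.64 - j77.84 V
Step 2 — Sum components: V_total = -10.11 - j99.37 V.
Step 3 — Convert to polar: |V_total| = 99.88 V, ∠V_total = -95.8°.

V_total = 99.88∠-95.8° V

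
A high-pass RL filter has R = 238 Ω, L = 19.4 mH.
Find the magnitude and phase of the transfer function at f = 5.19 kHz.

Step 1 — Angular frequency: ω = 2π·5190 = 3.261e+04 rad/s.
Step 2 — Transfer function: H(jω) = jωL/(R + jωL).
Step 3 — Numerator jωL = j·632.6; denominator R + jωL = 238 + j632.6.
Step 4 — H = 0.876 + j0.3296.
Step 5 — Magnitude: |H| = 0.936 (-0.6 dB); phase: φ = 20.6°.

|H| = 0.936 (-0.6 dB), φ = 20.6°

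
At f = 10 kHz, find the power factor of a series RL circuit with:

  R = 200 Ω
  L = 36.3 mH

Step 1 — Angular frequency: ω = 2π·f = 2π·1e+04 = 6.283e+04 rad/s.
Step 2 — Component impedances:
  R: Z = R = 200 Ω
  L: Z = jωL = j·6.283e+04·0.0363 = 0 + j2281 Ω
Step 3 — Series combination: Z_total = R + L = 200 + j2281 Ω = 2290∠85.0° Ω.
Step 4 — Power factor: PF = cos(φ) = Re(Z)/|Z| = 200/2289.55 = 0.08735.
Step 5 — Type: Im(Z) = 2281 ⇒ lagging (phase φ = 85.0°).

PF = 0.08735 (lagging, φ = 85.0°)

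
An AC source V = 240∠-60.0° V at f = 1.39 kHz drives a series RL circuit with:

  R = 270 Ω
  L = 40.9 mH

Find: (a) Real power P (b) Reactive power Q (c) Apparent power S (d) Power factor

Step 1 — Angular frequency: ω = 2π·f = 2π·1390 = 8734 rad/s.
Step 2 — Component impedances:
  R: Z = R = 270 Ω
  L: Z = jωL = j·8734·0.0409 = 0 + j357.2 Ω
Step 3 — Series combination: Z_total = R + L = 270 + j357.2 Ω = 447.8∠52.9° Ω.
Step 4 — Source phasor: V = 240∠-60.0° V = 120 - j207.8 V.
Step 5 — Current: I = V / Z = -0.2087 - j0.4937 A = 0.536∠-112.9° A.
Step 6 — Complex power: S = V·I* = 77.57 + j102.6 VA.
Step 7 — Real power: P = Re(S) = 77.57 W.
Step 8 — Reactive power: Q = Im(S) = 102.6 VAR.
Step 9 — Apparent power: |S| = 128.6 VA.
Step 10 — Power factor: PF = P/|S| = 0.603 (lagging).

(a) P = 77.57 W  (b) Q = 102.6 VAR  (c) S = 128.6 VA  (d) PF = 0.603 (lagging)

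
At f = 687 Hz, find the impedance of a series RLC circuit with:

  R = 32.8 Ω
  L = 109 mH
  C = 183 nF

Step 1 — Angular frequency: ω = 2π·f = 2π·687 = 4317 rad/s.
Step 2 — Component impedances:
  R: Z = R = 32.8 Ω
  L: Z = jωL = j·4317·0.109 = 0 + j470.5 Ω
  C: Z = 1/(jωC) = -j/(ω·C) = 0 - j1266 Ω
Step 3 — Series combination: Z_total = R + L + C = 32.8 - j795.4 Ω = 796.1∠-87.6° Ω.

Z = 32.8 - j795.4 Ω = 796.1∠-87.6° Ω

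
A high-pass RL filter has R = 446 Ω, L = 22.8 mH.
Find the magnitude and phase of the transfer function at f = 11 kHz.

Step 1 — Angular frequency: ω = 2π·1.1e+04 = 6.912e+04 rad/s.
Step 2 — Transfer function: H(jω) = jωL/(R + jωL).
Step 3 — Numerator jωL = j·1576; denominator R + jωL = 446 + j1576.
Step 4 — H = 0.9258 + j0.262.
Step 5 — Magnitude: |H| = 0.9622 (-0.3 dB); phase: φ = 15.8°.

|H| = 0.9622 (-0.3 dB), φ = 15.8°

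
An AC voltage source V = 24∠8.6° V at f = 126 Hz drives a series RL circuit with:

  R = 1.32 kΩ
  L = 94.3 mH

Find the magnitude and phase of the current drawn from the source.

Step 1 — Angular frequency: ω = 2π·f = 2π·126 = 791.7 rad/s.
Step 2 — Component impedances:
  R: Z = R = 1320 Ω
  L: Z = jωL = j·791.7·0.0943 = 0 + j74.66 Ω
Step 3 — Series combination: Z_total = R + L = 1320 + j74.66 Ω = 1322∠3.2° Ω.
Step 4 — Source phasor: V = 24∠8.6° V = 23.73 + j3.589 V.
Step 5 — Ohm's law: I = V / Z_total = (23.73 + j3.589) / (1320 + j74.66) = 0.01807 + j0.001697 A.
Step 6 — Convert to polar: |I| = 0.01815 A, ∠I = 5.4°.

I = 0.01815∠5.4° A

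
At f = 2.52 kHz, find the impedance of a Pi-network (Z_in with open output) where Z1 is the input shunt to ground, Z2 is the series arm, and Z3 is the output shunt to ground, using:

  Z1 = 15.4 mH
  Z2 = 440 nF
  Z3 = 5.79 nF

Step 1 — Angular frequency: ω = 2π·f = 2π·2520 = 1.583e+04 rad/s.
Step 2 — Component impedances:
  Z1: Z = jωL = j·1.583e+04·0.0154 = 0 + j243.8 Ω
  Z2: Z = 1/(jωC) = -j/(ω·C) = 0 - j143.5 Ω
  Z3: Z = 1/(jωC) = -j/(ω·C) = 0 - j1.091e+04 Ω
Step 3 — With open output, the series arm Z2 and the output shunt Z3 appear in series to ground: Z2 + Z3 = 0 - j1.105e+04 Ω.
Step 4 — Parallel with input shunt Z1: Z_in = Z1 || (Z2 + Z3) = 0 + j249.3 Ω = 249.3∠90.0° Ω.

Z = 0 + j249.3 Ω = 249.3∠90.0° Ω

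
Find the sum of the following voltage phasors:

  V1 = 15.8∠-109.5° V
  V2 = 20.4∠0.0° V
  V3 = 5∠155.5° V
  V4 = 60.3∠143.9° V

Step 1 — Convert each phasor to rectangular form:
  V1 = 15.8·(cos(-109.5°) + j·sin(-109.5°)) = -5.274 - j14.89 V
  V2 = 20.4·(cos(0.0°) + j·sin(0.0°)) = 20.4 V
  V3 = 5·(cos(155.5°) + j·sin(155.5°)) = -4.55 + j2.073 V
  V4 = 60.3·(cos(143.9°) + j·sin(143.9°)) = -48.72 + j35.53 V
Step 2 — Sum components: V_total = -38.15 + j22.71 V.
Step 3 — Convert to polar: |V_total| = 44.39 V, ∠V_total = 149.2°.

V_total = 44.39∠149.2° V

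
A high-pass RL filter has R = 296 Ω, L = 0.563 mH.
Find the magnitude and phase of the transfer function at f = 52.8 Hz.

Step 1 — Angular frequency: ω = 2π·52.8 = 331.8 rad/s.
Step 2 — Transfer function: H(jω) = jωL/(R + jωL).
Step 3 — Numerator jωL = j·0.1868; denominator R + jωL = 296 + j0.1868.
Step 4 — H = 3.982e-07 + j0.000631.
Step 5 — Magnitude: |H| = 0.000631 (-64.0 dB); phase: φ = 90.0°.

|H| = 0.000631 (-64.0 dB), φ = 90.0°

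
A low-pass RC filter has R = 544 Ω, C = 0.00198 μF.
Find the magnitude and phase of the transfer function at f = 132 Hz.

Step 1 — Angular frequency: ω = 2π·132 = 829.4 rad/s.
Step 2 — Transfer function: H(jω) = 1/(1 + jωRC).
Step 3 — Denominator: 1 + jωRC = 1 + j·829.4·544·1.98e-09 = 1 + j0.0008933.
Step 4 — H = 1 - j0.0008933.
Step 5 — Magnitude: |H| = 1 (-0.0 dB); phase: φ = -0.1°.

|H| = 1 (-0.0 dB), φ = -0.1°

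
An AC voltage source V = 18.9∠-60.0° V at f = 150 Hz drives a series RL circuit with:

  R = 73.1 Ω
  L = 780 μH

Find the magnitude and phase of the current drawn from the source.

Step 1 — Angular frequency: ω = 2π·f = 2π·150 = 942.5 rad/s.
Step 2 — Component impedances:
  R: Z = R = 73.1 Ω
  L: Z = jωL = j·942.5·0.00078 = 0 + j0.7351 Ω
Step 3 — Series combination: Z_total = R + L = 73.1 + j0.7351 Ω = 73.1∠0.6° Ω.
Step 4 — Source phasor: V = 18.9∠-60.0° V = 9.45 - j16.37 V.
Step 5 — Ohm's law: I = V / Z_total = (9.45 - j16.37) / (73.1 + j0.7351) = 0.127 - j0.2252 A.
Step 6 — Convert to polar: |I| = 0.2585 A, ∠I = -60.6°.

I = 0.2585∠-60.6° A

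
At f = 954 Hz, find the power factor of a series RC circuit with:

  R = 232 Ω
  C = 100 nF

Step 1 — Angular frequency: ω = 2π·f = 2π·954 = 5994 rad/s.
Step 2 — Component impedances:
  R: Z = R = 232 Ω
  C: Z = 1/(jωC) = -j/(ω·C) = 0 - j1668 Ω
Step 3 — Series combination: Z_total = R + C = 232 - j1668 Ω = 1684∠-82.1° Ω.
Step 4 — Power factor: PF = cos(φ) = Re(Z)/|Z| = 232/1684.3 = 0.1377.
Step 5 — Type: Im(Z) = -1668 ⇒ leading (phase φ = -82.1°).

PF = 0.1377 (leading, φ = -82.1°)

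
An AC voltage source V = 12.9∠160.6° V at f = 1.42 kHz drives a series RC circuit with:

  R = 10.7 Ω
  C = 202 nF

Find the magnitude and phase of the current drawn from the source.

Step 1 — Angular frequency: ω = 2π·f = 2π·1420 = 8922 rad/s.
Step 2 — Component impedances:
  R: Z = R = 10.7 Ω
  C: Z = 1/(jωC) = -j/(ω·C) = 0 - j554.9 Ω
Step 3 — Series combination: Z_total = R + C = 10.7 - j554.9 Ω = 555∠-88.9° Ω.
Step 4 — Source phasor: V = 12.9∠160.6° V = -12.17 + j4.285 V.
Step 5 — Ohm's law: I = V / Z_total = (-12.17 + j4.285) / (10.7 - j554.9) = -0.008142 - j0.02177 A.
Step 6 — Convert to polar: |I| = 0.02324 A, ∠I = -110.5°.

I = 0.02324∠-110.5° A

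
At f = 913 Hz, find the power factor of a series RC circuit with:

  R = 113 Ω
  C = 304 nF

Step 1 — Angular frequency: ω = 2π·f = 2π·913 = 5737 rad/s.
Step 2 — Component impedances:
  R: Z = R = 113 Ω
  C: Z = 1/(jωC) = -j/(ω·C) = 0 - j573.4 Ω
Step 3 — Series combination: Z_total = R + C = 113 - j573.4 Ω = 584.5∠-78.9° Ω.
Step 4 — Power factor: PF = cos(φ) = Re(Z)/|Z| = 113/584.5 = 0.1933.
Step 5 — Type: Im(Z) = -573.4 ⇒ leading (phase φ = -78.9°).

PF = 0.1933 (leading, φ = -78.9°)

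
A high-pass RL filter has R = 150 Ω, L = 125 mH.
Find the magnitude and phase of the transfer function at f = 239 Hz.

Step 1 — Angular frequency: ω = 2π·239 = 1502 rad/s.
Step 2 — Transfer function: H(jω) = jωL/(R + jωL).
Step 3 — Numerator jωL = j·187.7; denominator R + jωL = 150 + j187.7.
Step 4 — H = 0.6103 + j0.4877.
Step 5 — Magnitude: |H| = 0.7812 (-2.1 dB); phase: φ = 38.6°.

|H| = 0.7812 (-2.1 dB), φ = 38.6°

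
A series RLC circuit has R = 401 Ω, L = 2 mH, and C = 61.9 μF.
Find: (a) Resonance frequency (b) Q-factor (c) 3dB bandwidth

Step 1 — Resonance: ω₀ = 1/√(LC) = 1/√(0.002·6.19e-05) = 2842 rad/s.
Step 2 — f₀ = ω₀/(2π) = 452.3 Hz.
Step 3 — Series Q: Q = ω₀L/R = 2842·0.002/401 = 0.01418.
Step 4 — Bandwidth: Δω = ω₀/Q = 2.005e+05 rad/s; BW = Δω/(2π) = 3.191e+04 Hz.

(a) f₀ = 452.3 Hz  (b) Q = 0.01418  (c) BW = 3.191e+04 Hz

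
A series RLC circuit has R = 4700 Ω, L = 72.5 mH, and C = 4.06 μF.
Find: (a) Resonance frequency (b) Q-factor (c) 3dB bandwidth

Step 1 — Resonance condition Im(Z)=0 gives ω₀ = 1/√(LC).
Step 2 — ω₀ = 1/√(0.0725·4.06e-06) = 1843 rad/s.
Step 3 — f₀ = ω₀/(2π) = 293.4 Hz.
Step 4 — Series Q: Q = ω₀L/R = 1843·0.0725/4700 = 0.02843.
Step 5 — 3dB bandwidth: Δω = ω₀/Q = 6.483e+04 rad/s; BW = Δω/(2π) = 1.032e+04 Hz.

(a) f₀ = 293.4 Hz  (b) Q = 0.02843  (c) BW = 1.032e+04 Hz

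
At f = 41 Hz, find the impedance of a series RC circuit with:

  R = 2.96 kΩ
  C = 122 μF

Step 1 — Angular frequency: ω = 2π·f = 2π·41 = 257.6 rad/s.
Step 2 — Component impedances:
  R: Z = R = 2960 Ω
  C: Z = 1/(jωC) = -j/(ω·C) = 0 - j31.82 Ω
Step 3 — Series combination: Z_total = R + C = 2960 - j31.82 Ω = 2960∠-0.6° Ω.

Z = 2960 - j31.82 Ω = 2960∠-0.6° Ω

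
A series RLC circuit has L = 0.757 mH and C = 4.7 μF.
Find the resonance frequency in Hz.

Step 1 — Resonance condition Im(Z)=0 gives ω₀ = 1/√(LC).
Step 2 — ω₀ = 1/√(0.000757·4.7e-06) = 1.676e+04 rad/s.
Step 3 — f₀ = ω₀/(2π) = 2668 Hz.

f₀ = 2668 Hz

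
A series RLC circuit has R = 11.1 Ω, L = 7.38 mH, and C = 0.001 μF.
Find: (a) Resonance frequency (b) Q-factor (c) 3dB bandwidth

Step 1 — Resonance: ω₀ = 1/√(LC) = 1/√(0.00738·1e-09) = 3.681e+05 rad/s.
Step 2 — f₀ = ω₀/(2π) = 5.859e+04 Hz.
Step 3 — Series Q: Q = ω₀L/R = 3.681e+05·0.00738/11.1 = 244.7.
Step 4 — Bandwidth: Δω = ω₀/Q = 1504 rad/s; BW = Δω/(2π) = 239.4 Hz.

(a) f₀ = 5.859e+04 Hz  (b) Q = 244.7  (c) BW = 239.4 Hz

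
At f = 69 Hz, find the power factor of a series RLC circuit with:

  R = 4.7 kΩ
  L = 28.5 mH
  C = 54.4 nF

Step 1 — Angular frequency: ω = 2π·f = 2π·69 = 433.5 rad/s.
Step 2 — Component impedances:
  R: Z = R = 4700 Ω
  L: Z = jωL = j·433.5·0.0285 = 0 + j12.36 Ω
  C: Z = 1/(jωC) = -j/(ω·C) = 0 - j4.24e+04 Ω
Step 3 — Series combination: Z_total = R + L + C = 4700 - j4.239e+04 Ω = 4.265e+04∠-83.7° Ω.
Step 4 — Power factor: PF = cos(φ) = Re(Z)/|Z| = 4700/4.265e+04 = 0.1102.
Step 5 — Type: Im(Z) = -4.239e+04 ⇒ leading (phase φ = -83.7°).

PF = 0.1102 (leading, φ = -83.7°)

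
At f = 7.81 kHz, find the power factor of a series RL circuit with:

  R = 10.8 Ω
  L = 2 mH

Step 1 — Angular frequency: ω = 2π·f = 2π·7810 = 4.907e+04 rad/s.
Step 2 — Component impedances:
  R: Z = R = 10.8 Ω
  L: Z = jωL = j·4.907e+04·0.002 = 0 + j98.14 Ω
Step 3 — Series combination: Z_total = R + L = 10.8 + j98.14 Ω = 98.74∠83.7° Ω.
Step 4 — Power factor: PF = cos(φ) = Re(Z)/|Z| = 10.8/98.74 = 0.1094.
Step 5 — Type: Im(Z) = 98.14 ⇒ lagging (phase φ = 83.7°).

PF = 0.1094 (lagging, φ = 83.7°)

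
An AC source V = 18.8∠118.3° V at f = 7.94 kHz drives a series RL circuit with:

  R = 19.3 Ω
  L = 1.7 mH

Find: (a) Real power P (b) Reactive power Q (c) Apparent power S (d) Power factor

Step 1 — Angular frequency: ω = 2π·f = 2π·7940 = 4.989e+04 rad/s.
Step 2 — Component impedances:
  R: Z = R = 19.3 Ω
  L: Z = jωL = j·4.989e+04·0.0017 = 0 + j84.81 Ω
Step 3 — Series combination: Z_total = R + L = 19.3 + j84.81 Ω = 86.98∠77.2° Ω.
Step 4 — Source phasor: V = 18.8∠118.3° V = -8.913 + j16.55 V.
Step 5 — Current: I = V / Z = 0.1628 + j0.1421 A = 0.2161∠41.1° A.
Step 6 — Complex power: S = V·I* = 0.9017 + j3.962 VA.
Step 7 — Real power: P = Re(S) = 0.9017 W.
Step 8 — Reactive power: Q = Im(S) = 3.962 VAR.
Step 9 — Apparent power: |S| = 4.064 VA.
Step 10 — Power factor: PF = P/|S| = 0.2219 (lagging).

(a) P = 0.9017 W  (b) Q = 3.962 VAR  (c) S = 4.064 VA  (d) PF = 0.2219 (lagging)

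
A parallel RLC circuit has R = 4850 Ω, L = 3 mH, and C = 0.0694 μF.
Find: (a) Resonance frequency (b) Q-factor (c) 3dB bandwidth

Step 1 — Resonance: ω₀ = 1/√(LC) = 1/√(0.003·6.94e-08) = 6.93e+04 rad/s.
Step 2 — f₀ = ω₀/(2π) = 1.103e+04 Hz.
Step 3 — Parallel Q: Q = R/(ω₀L) = 4850/(6.93e+04·0.003) = 23.33.
Step 4 — Bandwidth: Δω = ω₀/Q = 2971 rad/s; BW = Δω/(2π) = 472.8 Hz.

(a) f₀ = 1.103e+04 Hz  (b) Q = 23.33  (c) BW = 472.8 Hz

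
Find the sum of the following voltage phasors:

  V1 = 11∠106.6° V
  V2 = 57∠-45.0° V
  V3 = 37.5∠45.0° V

Step 1 — Convert each phasor to rectangular form:
  V1 = 11·(cos(106.6°) + j·sin(106.6°)) = -3.143 + j10.54 V
  V2 = 57·(cos(-45.0°) + j·sin(-45.0°)) = 40.31 - j40.31 V
  V3 = 37.5·(cos(45.0°) + j·sin(45.0°)) = 26.52 + j26.52 V
Step 2 — Sum components: V_total = 63.68 - j3.247 V.
Step 3 — Convert to polar: |V_total| = 63.76 V, ∠V_total = -2.9°.

V_total = 63.76∠-2.9° V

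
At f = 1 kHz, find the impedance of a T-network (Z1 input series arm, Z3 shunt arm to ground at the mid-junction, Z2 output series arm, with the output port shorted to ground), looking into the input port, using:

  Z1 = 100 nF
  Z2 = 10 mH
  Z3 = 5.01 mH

Step 1 — Angular frequency: ω = 2π·f = 2π·1000 = 6283 rad/s.
Step 2 — Component impedances:
  Z1: Z = 1/(jωC) = -j/(ω·C) = 0 - j1592 Ω
  Z2: Z = jωL = j·6283·0.01 = 0 + j62.83 Ω
  Z3: Z = jωL = j·6283·0.00501 = 0 + j31.48 Ω
Step 3 — With the output port shorted to ground, the output series arm Z2 runs from the junction to ground; the shunt arm Z3 also runs from the junction to ground. They appear in parallel: Z3 || Z2 = 0 + j20.97 Ω.
Step 4 — Series with input arm Z1: Z_in = Z1 + (Z3 || Z2) = 0 - j1571 Ω = 1571∠-90.0° Ω.

Z = 0 - j1571 Ω = 1571∠-90.0° Ω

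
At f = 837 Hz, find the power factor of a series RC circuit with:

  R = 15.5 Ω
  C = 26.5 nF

Step 1 — Angular frequency: ω = 2π·f = 2π·837 = 5259 rad/s.
Step 2 — Component impedances:
  R: Z = R = 15.5 Ω
  C: Z = 1/(jωC) = -j/(ω·C) = 0 - j7175 Ω
Step 3 — Series combination: Z_total = R + C = 15.5 - j7175 Ω = 7175∠-89.9° Ω.
Step 4 — Power factor: PF = cos(φ) = Re(Z)/|Z| = 15.5/7175 = 0.00216.
Step 5 — Type: Im(Z) = -7175 ⇒ leading (phase φ = -89.9°).

PF = 0.00216 (leading, φ = -89.9°)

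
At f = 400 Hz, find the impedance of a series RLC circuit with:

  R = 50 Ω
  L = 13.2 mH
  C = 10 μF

Step 1 — Angular frequency: ω = 2π·f = 2π·400 = 2513 rad/s.
Step 2 — Component impedances:
  R: Z = R = 50 Ω
  L: Z = jωL = j·2513·0.0132 = 0 + j33.18 Ω
  C: Z = 1/(jωC) = -j/(ω·C) = 0 - j39.79 Ω
Step 3 — Series combination: Z_total = R + L + C = 50 - j6.614 Ω = 50.44∠-7.5° Ω.

Z = 50 - j6.614 Ω = 50.44∠-7.5° Ω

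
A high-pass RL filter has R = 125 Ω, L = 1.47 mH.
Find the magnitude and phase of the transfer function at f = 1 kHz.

Step 1 — Angular frequency: ω = 2π·1000 = 6283 rad/s.
Step 2 — Transfer function: H(jω) = jωL/(R + jωL).
Step 3 — Numerator jωL = j·9.236; denominator R + jωL = 125 + j9.236.
Step 4 — H = 0.00543 + j0.07349.
Step 5 — Magnitude: |H| = 0.07369 (-22.7 dB); phase: φ = 85.8°.

|H| = 0.07369 (-22.7 dB), φ = 85.8°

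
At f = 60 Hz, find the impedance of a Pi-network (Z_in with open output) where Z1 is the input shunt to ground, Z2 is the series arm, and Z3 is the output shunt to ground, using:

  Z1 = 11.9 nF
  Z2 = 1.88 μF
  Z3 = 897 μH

Step 1 — Angular frequency: ω = 2π·f = 2π·60 = 377 rad/s.
Step 2 — Component impedances:
  Z1: Z = 1/(jωC) = -j/(ω·C) = 0 - j2.229e+05 Ω
  Z2: Z = 1/(jωC) = -j/(ω·C) = 0 - j1411 Ω
  Z3: Z = jωL = j·377·0.000897 = 0 + j0.3382 Ω
Step 3 — With open output, the series arm Z2 and the output shunt Z3 appear in series to ground: Z2 + Z3 = 0 - j1411 Ω.
Step 4 — Parallel with input shunt Z1: Z_in = Z1 || (Z2 + Z3) = 0 - j1402 Ω = 1402∠-90.0° Ω.

Z = 0 - j1402 Ω = 1402∠-90.0° Ω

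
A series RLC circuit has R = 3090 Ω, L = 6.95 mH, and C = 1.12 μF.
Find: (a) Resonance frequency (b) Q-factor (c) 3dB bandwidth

Step 1 — Resonance: ω₀ = 1/√(LC) = 1/√(0.00695·1.12e-06) = 1.133e+04 rad/s.
Step 2 — f₀ = ω₀/(2π) = 1804 Hz.
Step 3 — Series Q: Q = ω₀L/R = 1.133e+04·0.00695/3090 = 0.02549.
Step 4 — Bandwidth: Δω = ω₀/Q = 4.446e+05 rad/s; BW = Δω/(2π) = 7.076e+04 Hz.

(a) f₀ = 1804 Hz  (b) Q = 0.02549  (c) BW = 7.076e+04 Hz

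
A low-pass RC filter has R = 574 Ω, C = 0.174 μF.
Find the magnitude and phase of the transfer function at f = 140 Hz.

Step 1 — Angular frequency: ω = 2π·140 = 879.6 rad/s.
Step 2 — Transfer function: H(jω) = 1/(1 + jωRC).
Step 3 — Denominator: 1 + jωRC = 1 + j·879.6·574·1.74e-07 = 1 + j0.08786.
Step 4 — H = 0.9923 - j0.08718.
Step 5 — Magnitude: |H| = 0.9962 (-0.0 dB); phase: φ = -5.0°.

|H| = 0.9962 (-0.0 dB), φ = -5.0°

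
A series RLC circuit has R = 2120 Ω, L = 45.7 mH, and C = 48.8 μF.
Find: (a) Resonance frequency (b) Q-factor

Step 1 — Resonance condition Im(Z)=0 gives ω₀ = 1/√(LC).
Step 2 — ω₀ = 1/√(0.0457·4.88e-05) = 669.6 rad/s.
Step 3 — f₀ = ω₀/(2π) = 106.6 Hz.
Step 4 — Series Q: Q = ω₀L/R = 669.6·0.0457/2120 = 0.01443.

(a) f₀ = 106.6 Hz  (b) Q = 0.01443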